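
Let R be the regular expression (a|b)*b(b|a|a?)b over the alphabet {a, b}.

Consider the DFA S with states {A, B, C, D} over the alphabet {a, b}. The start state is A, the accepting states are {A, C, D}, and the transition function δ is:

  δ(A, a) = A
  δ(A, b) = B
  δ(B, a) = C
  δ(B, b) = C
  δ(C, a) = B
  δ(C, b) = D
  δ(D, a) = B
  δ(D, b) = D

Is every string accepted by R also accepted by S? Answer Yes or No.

Yes

Converting the expression R to a DFA (subset construction, then merging equivalent states) gives the minimal DFA with states {r0, r1, r2, r3}, start state r0, accepting states {r3} and transitions r0: a→r0, b→r1; r1: a→r2, b→r3; r2: a→r0, b→r3; r3: a→r2, b→r3.
Exploring the product automaton R × S from the start pair (r0, A), following both machines on each input symbol, reaches 10 state pairs: (r0, A), (r1, B), (r2, C), (r3, C), (r0, B), (r3, D), (r2, B), (r0, C), (r1, C), (r1, D).
R accepts in {r3} and S accepts in {A, C, D}. The reachable pairs whose R-component is accepting are (r3, C), (r3, D); in each of them the S-component is accepting too, so the product for L(R) \ L(S) (R-component accepting, S-component rejecting) has no reachable accepting pair and the difference is empty.
Hence every string in L(R) is also in L(S).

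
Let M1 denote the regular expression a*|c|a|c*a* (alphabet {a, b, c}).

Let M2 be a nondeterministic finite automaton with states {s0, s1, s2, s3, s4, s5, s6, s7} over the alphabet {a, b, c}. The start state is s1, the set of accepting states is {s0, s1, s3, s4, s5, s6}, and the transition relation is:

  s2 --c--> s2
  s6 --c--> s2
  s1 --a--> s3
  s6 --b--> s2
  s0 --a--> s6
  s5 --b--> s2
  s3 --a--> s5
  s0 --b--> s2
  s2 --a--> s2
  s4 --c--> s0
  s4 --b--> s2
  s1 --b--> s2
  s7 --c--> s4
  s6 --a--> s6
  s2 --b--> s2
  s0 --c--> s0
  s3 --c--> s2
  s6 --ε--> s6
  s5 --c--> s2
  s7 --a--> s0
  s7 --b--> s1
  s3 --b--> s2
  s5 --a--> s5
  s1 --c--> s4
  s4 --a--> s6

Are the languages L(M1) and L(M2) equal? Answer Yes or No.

Yes

Converting the expression M1 to a DFA (subset construction, then merging equivalent states) gives the minimal DFA with states {r0, r1, r2}, start state r0, accepting states {r0, r1} and transitions r0: a→r1, b→r2, c→r0; r1: a→r1, b→r2, c→r2; r2: a→r2, b→r2, c→r2.
Exploring the product automaton M1 × M2 from the start pair (r0, s1), following both machines on each input symbol, reaches 7 state pairs: (r0, s1), (r1, s3), (r2, s2), (r0, s4), (r1, s5), (r1, s6), (r0, s0).
M1 accepts in {r0, r1} and M2 accepts in {s0, s1, s3, s4, s5, s6}. In every reachable pair the two components are either both accepting — (r0, s1), (r1, s3), (r0, s4), (r1, s5), (r1, s6), (r0, s0) — or both non-accepting, so no string is accepted by exactly one of the machines: L(M1) \ L(M2) and L(M2) \ L(M1) are both empty.
Hence every string is accepted by M1 iff it is accepted by M2, and the two languages coincide.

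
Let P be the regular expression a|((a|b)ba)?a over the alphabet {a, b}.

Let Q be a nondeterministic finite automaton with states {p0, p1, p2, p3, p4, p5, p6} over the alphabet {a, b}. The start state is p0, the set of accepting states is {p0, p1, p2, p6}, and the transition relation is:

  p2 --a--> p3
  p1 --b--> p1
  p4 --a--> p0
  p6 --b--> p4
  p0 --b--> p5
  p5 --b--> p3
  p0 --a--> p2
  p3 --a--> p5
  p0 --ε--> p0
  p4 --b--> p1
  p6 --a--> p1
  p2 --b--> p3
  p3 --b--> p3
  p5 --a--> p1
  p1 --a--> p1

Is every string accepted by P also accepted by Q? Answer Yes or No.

Yes

Converting the expression P to a DFA (subset construction, then merging equivalent states) gives the minimal DFA with states {r0, r1, r2, r3, r4, r5, r6}, start state r0, accepting states {r1, r6} and transitions r0: a→r1, b→r2; r1: a→r3, b→r4; r2: a→r3, b→r4; r3: a→r3, b→r3; r4: a→r5, b→r3; r5: a→r6, b→r3; r6: a→r3, b→r3.
Exploring the product automaton P × Q from the start pair (r0, p0), following both machines on each input symbol, reaches 9 state pairs: (r0, p0), (r1, p2), (r2, p5), (r3, p3), (r4, p3), (r3, p1), (r3, p5), (r5, p5), (r6, p1).
P accepts in {r1, r6} and Q accepts in {p0, p1, p2, p6}. The reachable pairs whose P-component is accepting are (r1, p2), (r6, p1); in each of them the Q-component is accepting too, so the product for L(P) \ L(Q) (P-component accepting, Q-component rejecting) has no reachable accepting pair and the difference is empty.
Hence every string in L(P) is also in L(Q).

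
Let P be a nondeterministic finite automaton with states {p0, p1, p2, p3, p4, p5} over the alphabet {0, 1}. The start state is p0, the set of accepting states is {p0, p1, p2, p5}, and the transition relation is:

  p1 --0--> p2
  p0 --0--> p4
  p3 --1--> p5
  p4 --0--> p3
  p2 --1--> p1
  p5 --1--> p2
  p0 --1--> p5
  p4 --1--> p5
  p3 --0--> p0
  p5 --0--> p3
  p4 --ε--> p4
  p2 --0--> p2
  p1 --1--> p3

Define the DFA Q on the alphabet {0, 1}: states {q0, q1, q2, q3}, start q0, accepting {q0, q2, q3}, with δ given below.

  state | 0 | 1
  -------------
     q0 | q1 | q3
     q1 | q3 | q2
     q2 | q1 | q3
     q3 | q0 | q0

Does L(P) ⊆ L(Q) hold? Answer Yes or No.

The string 100 is in L(P) but not in L(Q).
So L(P) ⊄ L(Q).

No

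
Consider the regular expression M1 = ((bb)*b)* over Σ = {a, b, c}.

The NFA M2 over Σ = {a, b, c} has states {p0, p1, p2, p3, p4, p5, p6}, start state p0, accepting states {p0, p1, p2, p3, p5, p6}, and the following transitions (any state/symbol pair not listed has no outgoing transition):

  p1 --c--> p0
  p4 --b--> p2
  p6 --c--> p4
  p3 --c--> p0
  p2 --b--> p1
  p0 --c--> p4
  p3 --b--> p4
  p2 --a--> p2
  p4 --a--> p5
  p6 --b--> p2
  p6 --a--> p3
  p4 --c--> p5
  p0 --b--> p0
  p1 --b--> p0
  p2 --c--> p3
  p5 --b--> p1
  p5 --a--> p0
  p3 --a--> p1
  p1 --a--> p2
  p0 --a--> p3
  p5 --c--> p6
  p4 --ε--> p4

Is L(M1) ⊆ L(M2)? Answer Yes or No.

Yes

Converting the expression M1 to a DFA (subset construction, then merging equivalent states) gives the minimal DFA with states {r0, r1}, start state r0, accepting states {r0} and transitions r0: a→r1, b→r0, c→r1; r1: a→r1, b→r1, c→r1.
Exploring the product automaton M1 × M2 from the start pair (r0, p0), following both machines on each input symbol, reaches 8 state pairs: (r0, p0), (r1, p3), (r1, p4), (r1, p1), (r1, p0), (r1, p5), (r1, p2), (r1, p6).
M1 accepts in {r0} and M2 accepts in {p0, p1, p2, p3, p5, p6}. The reachable pairs whose M1-component is accepting are (r0, p0); in each of them the M2-component is accepting too, so the product for L(M1) \ L(M2) (M1-component accepting, M2-component rejecting) has no reachable accepting pair and the difference is empty.
Hence every string in L(M1) is also in L(M2).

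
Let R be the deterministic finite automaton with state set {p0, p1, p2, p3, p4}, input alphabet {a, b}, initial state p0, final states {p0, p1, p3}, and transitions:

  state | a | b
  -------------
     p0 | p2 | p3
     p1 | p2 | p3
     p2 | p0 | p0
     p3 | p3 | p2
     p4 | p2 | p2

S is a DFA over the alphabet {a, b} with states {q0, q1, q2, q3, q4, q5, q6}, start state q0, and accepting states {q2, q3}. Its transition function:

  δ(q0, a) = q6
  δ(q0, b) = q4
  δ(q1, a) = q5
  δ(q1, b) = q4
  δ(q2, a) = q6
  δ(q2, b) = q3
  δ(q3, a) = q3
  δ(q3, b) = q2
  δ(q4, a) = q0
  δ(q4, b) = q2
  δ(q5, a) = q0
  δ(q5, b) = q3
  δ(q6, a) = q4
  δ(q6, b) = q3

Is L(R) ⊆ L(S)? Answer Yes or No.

No

The empty string ε is in L(R) but not in L(S).
So L(R) ⊄ L(S).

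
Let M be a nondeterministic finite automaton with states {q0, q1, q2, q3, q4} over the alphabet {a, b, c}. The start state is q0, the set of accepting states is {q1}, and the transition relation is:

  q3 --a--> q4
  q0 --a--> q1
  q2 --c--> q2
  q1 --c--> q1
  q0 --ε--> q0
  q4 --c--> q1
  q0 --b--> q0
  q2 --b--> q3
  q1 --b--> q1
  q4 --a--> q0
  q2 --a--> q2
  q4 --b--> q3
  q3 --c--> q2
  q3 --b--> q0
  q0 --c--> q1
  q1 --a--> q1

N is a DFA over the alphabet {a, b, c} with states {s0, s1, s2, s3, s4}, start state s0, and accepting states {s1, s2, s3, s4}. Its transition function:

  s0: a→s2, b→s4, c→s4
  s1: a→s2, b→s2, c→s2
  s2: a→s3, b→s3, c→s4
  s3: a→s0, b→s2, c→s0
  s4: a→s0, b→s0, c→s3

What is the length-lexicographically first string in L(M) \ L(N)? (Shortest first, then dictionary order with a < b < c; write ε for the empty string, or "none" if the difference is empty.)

ba

The string ba is accepted by M but not by N.
No shorter string lies in the difference, and ba is the lexicographically first length-2 string in L(M) \ L(N).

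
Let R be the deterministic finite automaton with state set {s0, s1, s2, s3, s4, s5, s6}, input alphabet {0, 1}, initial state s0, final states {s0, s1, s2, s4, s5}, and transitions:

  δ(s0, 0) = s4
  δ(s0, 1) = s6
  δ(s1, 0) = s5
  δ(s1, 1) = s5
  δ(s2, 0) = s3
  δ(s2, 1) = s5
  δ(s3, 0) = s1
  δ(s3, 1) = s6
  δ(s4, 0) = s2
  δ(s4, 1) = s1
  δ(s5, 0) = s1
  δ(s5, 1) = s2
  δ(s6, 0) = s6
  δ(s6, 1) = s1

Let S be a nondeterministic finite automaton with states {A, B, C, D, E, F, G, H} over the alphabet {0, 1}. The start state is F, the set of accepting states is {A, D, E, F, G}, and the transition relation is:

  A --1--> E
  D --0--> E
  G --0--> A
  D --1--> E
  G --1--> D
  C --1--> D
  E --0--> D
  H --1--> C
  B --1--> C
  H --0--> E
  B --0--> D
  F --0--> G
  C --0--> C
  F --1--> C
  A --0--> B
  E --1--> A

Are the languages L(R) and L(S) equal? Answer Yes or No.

Exploring the product automaton R × S from the start pair (s0, F), following both machines on each input symbol, reaches 7 state pairs: (s0, F), (s4, G), (s6, C), (s2, A), (s1, D), (s3, B), (s5, E).
R accepts in {s0, s1, s2, s4, s5} and S accepts in {A, D, E, F, G}. In every reachable pair the two components are either both accepting — (s0, F), (s4, G), (s2, A), (s1, D), (s5, E) — or both non-accepting, so no string is accepted by exactly one of the machines: L(R) \ L(S) and L(S) \ L(R) are both empty.
Hence every string is accepted by R iff it is accepted by S, and the two languages coincide.

Yes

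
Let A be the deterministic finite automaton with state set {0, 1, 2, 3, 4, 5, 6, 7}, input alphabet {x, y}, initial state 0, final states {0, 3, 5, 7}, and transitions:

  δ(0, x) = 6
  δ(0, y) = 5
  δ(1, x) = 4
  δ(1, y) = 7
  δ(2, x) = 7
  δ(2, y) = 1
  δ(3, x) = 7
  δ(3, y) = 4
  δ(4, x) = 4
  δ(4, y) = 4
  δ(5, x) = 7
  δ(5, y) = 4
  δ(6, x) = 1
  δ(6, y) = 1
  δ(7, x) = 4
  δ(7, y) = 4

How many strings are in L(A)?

The useful subgraph on states {0, 1, 5, 6, 7} is acyclic, so L(A) is finite; the longest accepting path visits 4 useful states, giving maximum string length 3.
Counting accepting paths from 0 by length: 1 of length 0, 1 of length 1, 1 of length 2, 2 of length 3. Total 5.

5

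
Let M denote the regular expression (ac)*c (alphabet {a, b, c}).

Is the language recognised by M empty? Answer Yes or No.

The string c matches the expression, so it belongs to L(M).
Since L(M) contains at least one string, it is not empty.

No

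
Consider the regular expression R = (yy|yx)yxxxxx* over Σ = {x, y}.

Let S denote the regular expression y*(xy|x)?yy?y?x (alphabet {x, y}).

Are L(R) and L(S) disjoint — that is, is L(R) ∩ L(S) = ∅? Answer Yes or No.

Converting the expression R to a DFA (subset construction, then merging equivalent states) gives the minimal DFA with states {r0, r1, r2, r3, r4, r5, r6, r7, r8}, start state r0, accepting states {r8} and transitions r0: x→r1, y→r2; r1: x→r1, y→r1; r2: x→r3, y→r3; r3: x→r1, y→r4; r4: x→r5, y→r1; r5: x→r6, y→r1; r6: x→r7, y→r1; r7: x→r8, y→r1; r8: x→r8, y→r1.
Converting the expression S to a DFA (subset construction, then merging equivalent states) gives the minimal DFA with states {s0, s1, s2, s3, s4, s5, s6, s7, s8, s9}, start state s0, accepting states {s5, s6} and transitions s0: x→s1, y→s2; s1: x→s3, y→s4; s2: x→s5, y→s2; s3: x→s3, y→s3; s4: x→s6, y→s7; s5: x→s3, y→s4; s6: x→s3, y→s3; s7: x→s6, y→s8; s8: x→s6, y→s9; s9: x→s6, y→s3.
Exploring the product automaton R × S from the start pair (r0, s0), following both machines on each input symbol, reaches 20 state pairs: (r0, s0), (r1, s1), (r2, s2), (r1, s3), (r1, s4), (r3, s5), (r3, s2), (r1, s6), (r1, s7), (r4, s4), (r1, s5), (r4, s2), (r1, s8), (r5, s6), (r5, s5), (r1, s2), (r1, s9), (r6, s3), (r7, s3), (r8, s3).
R accepts in {r8} and S accepts in {s5, s6}; no reachable pair has both components accepting, so no string drives both machines to acceptance simultaneously and L(R) ∩ L(S) = ∅.
So no string is accepted by both, and the intersection is empty.

Yes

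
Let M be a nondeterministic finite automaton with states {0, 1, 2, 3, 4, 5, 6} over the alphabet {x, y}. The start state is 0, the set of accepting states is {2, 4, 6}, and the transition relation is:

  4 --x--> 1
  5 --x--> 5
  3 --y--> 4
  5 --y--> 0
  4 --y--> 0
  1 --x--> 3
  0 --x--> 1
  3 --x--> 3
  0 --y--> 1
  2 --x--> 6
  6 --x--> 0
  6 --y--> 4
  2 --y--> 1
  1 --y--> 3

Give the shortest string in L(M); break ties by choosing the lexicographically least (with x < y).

xxy

A breadth-first search from 0 reaches an accepting state first via the path 0 → 1 → 3 → 4 on input xxy.
No string of length < 3 is accepted (BFS exhausts all shorter strings without reaching an accepting state), and xxy is the lexicographically least accepting string of length 3.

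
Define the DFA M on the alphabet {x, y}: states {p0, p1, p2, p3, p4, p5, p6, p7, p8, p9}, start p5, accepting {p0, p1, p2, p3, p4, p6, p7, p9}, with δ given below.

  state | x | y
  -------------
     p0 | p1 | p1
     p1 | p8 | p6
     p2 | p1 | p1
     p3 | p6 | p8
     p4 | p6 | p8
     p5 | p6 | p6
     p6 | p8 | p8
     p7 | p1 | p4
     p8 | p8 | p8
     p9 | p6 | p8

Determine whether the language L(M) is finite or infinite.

finite

The useful states (reachable from p5 and able to reach an accepting state) are {p5, p6}.
Restricted to these states the transition graph has no cycle, so every accepting path has bounded length and L is finite.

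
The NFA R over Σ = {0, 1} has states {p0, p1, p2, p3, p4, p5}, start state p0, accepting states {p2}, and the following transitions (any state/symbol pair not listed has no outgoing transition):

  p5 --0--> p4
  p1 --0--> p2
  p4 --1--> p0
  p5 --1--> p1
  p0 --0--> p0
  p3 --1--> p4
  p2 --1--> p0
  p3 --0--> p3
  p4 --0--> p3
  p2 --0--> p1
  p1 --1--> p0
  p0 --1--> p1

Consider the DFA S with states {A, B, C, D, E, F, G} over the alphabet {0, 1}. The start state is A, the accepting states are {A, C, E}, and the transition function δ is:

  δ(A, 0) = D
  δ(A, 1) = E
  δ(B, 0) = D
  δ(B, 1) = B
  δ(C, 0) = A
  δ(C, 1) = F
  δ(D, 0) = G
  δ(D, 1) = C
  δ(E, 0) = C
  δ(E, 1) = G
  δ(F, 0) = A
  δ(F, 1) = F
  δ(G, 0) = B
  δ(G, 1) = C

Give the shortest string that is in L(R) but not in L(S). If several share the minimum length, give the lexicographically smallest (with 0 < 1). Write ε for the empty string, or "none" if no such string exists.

1000

The string 1000 is accepted by R but not by S.
No shorter string lies in the difference, and 1000 is the lexicographically first length-4 string in L(R) \ L(S).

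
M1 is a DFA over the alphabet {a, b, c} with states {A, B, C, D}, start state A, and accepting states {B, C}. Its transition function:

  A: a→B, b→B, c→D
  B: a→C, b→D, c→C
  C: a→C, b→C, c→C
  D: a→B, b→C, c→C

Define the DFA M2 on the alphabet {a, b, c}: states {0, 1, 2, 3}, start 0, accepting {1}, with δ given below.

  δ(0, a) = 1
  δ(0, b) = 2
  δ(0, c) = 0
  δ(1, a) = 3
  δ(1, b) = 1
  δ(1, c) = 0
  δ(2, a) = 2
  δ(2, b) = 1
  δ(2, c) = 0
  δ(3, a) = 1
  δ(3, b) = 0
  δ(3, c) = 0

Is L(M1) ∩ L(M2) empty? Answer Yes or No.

No

The string a is accepted by both M1 and M2.
Hence L(M1) ∩ L(M2) ≠ ∅.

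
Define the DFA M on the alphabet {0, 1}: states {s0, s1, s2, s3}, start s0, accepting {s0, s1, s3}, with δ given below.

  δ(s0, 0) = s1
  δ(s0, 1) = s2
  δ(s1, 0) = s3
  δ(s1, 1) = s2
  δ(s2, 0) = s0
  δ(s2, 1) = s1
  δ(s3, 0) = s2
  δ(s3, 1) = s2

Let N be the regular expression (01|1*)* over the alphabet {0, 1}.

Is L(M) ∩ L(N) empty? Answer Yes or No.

The empty string ε is accepted by both M and N.
Hence L(M) ∩ L(N) ≠ ∅.

No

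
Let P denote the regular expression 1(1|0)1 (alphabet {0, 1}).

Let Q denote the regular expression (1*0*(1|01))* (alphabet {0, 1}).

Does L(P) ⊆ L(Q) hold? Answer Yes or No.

Converting the expression P to a DFA (subset construction, then merging equivalent states) gives the minimal DFA with states {p0, p1, p2, p3, p4}, start state p0, accepting states {p4} and transitions p0: 0→p1, 1→p2; p1: 0→p1, 1→p1; p2: 0→p3, 1→p3; p3: 0→p1, 1→p4; p4: 0→p1, 1→p1.
Converting the expression Q to a DFA (subset construction, then merging equivalent states) gives the minimal DFA with states {q0, q1}, start state q0, accepting states {q0} and transitions q0: 0→q1, 1→q0; q1: 0→q1, 1→q0.
Exploring the product automaton P × Q from the start pair (p0, q0), following both machines on each input symbol, reaches 7 state pairs: (p0, q0), (p1, q1), (p2, q0), (p1, q0), (p3, q1), (p3, q0), (p4, q0).
P accepts in {p4} and Q accepts in {q0}. The reachable pairs whose P-component is accepting are (p4, q0); in each of them the Q-component is accepting too, so the product for L(P) \ L(Q) (P-component accepting, Q-component rejecting) has no reachable accepting pair and the difference is empty.
Hence every string in L(P) is also in L(Q).

Yes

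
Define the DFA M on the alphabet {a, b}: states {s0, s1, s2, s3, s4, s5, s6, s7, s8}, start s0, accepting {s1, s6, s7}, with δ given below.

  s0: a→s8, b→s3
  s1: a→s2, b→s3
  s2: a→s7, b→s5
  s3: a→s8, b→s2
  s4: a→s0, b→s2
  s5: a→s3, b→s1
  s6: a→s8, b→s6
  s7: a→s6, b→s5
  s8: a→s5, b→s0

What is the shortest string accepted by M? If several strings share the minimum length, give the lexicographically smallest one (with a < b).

A breadth-first search from s0 reaches an accepting state first via the path s0 → s8 → s5 → s1 on input aab.
No string of length < 3 is accepted (BFS exhausts all shorter strings without reaching an accepting state), and aab is the lexicographically least accepting string of length 3.

aab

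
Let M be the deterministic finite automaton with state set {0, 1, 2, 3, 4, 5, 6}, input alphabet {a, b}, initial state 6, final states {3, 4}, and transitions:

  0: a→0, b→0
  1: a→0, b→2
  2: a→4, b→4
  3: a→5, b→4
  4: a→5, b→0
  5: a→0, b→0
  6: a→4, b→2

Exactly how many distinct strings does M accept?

The useful subgraph on states {2, 4, 6} is acyclic, so L(M) is finite; the longest accepting path visits 3 useful states, giving maximum string length 2.
Counting accepting paths from 6 by length: 1 of length 1, 2 of length 2. Total 3.

3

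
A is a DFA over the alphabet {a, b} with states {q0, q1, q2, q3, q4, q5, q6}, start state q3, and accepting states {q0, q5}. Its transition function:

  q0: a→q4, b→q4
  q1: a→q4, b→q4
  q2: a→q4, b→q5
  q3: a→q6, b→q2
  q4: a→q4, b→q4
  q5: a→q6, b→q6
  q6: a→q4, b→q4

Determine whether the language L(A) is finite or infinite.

The useful states (reachable from q3 and able to reach an accepting state) are {q2, q3, q5}.
Restricted to these states the transition graph has no cycle, so every accepting path has bounded length and L is finite.

finite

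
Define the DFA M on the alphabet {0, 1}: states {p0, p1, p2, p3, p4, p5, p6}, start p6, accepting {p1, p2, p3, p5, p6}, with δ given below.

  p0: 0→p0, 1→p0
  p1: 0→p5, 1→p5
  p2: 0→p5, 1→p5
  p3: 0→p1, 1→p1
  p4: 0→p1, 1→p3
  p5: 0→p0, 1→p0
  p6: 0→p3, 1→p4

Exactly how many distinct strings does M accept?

The useful subgraph on states {p1, p3, p4, p5, p6} is acyclic, so L(M) is finite; the longest accepting path visits 5 useful states, giving maximum string length 4.
Counting accepting paths from p6 by length: 1 of length 0, 1 of length 1, 4 of length 2, 8 of length 3, 4 of length 4. Total 18.

18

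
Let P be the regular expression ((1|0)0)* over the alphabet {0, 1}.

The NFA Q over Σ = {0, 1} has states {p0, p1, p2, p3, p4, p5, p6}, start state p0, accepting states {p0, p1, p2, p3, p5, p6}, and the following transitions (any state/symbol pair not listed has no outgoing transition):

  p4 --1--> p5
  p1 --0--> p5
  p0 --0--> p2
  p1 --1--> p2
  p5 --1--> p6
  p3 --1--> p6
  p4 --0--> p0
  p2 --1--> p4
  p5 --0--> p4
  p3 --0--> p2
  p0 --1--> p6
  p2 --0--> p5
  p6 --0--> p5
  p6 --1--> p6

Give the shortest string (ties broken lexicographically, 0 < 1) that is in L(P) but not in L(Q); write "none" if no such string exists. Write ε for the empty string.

Converting the expression P to a DFA (subset construction, then merging equivalent states) gives the minimal DFA with states {r0, r1, r2}, start state r0, accepting states {r0} and transitions r0: 0→r1, 1→r1; r1: 0→r0, 1→r2; r2: 0→r2, 1→r2.
Exploring the product automaton P × Q from the start pair (r0, p0), following both machines on each input symbol, reaches 10 state pairs: (r0, p0), (r1, p2), (r1, p6), (r0, p5), (r2, p4), (r2, p6), (r1, p4), (r2, p0), (r2, p5), (r2, p2).
P accepts in {r0} and Q accepts in {p0, p1, p2, p3, p5, p6}. The reachable pairs whose P-component is accepting are (r0, p0), (r0, p5); in each of them the Q-component is accepting too, so the product for L(P) \ L(Q) (P-component accepting, Q-component rejecting) has no reachable accepting pair and the difference is empty.
So every string accepted by P is also accepted by Q: L(P) \ L(Q) = ∅ and there is no such string.

none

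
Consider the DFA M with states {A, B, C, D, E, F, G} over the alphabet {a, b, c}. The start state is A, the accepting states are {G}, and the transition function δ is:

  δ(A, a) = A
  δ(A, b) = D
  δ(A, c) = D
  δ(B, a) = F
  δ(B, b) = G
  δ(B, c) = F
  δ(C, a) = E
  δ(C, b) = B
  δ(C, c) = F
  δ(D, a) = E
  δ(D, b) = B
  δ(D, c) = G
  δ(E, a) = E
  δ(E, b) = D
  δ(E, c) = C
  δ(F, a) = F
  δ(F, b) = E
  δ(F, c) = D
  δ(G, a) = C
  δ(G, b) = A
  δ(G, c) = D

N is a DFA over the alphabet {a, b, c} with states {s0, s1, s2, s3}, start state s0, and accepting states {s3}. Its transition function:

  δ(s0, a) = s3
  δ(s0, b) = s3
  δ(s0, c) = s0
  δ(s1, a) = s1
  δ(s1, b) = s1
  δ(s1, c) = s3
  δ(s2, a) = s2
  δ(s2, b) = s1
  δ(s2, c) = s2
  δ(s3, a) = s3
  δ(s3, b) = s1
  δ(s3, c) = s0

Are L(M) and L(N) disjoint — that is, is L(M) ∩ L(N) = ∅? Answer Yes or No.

No

The string abc is accepted by both M and N.
Hence L(M) ∩ L(N) ≠ ∅.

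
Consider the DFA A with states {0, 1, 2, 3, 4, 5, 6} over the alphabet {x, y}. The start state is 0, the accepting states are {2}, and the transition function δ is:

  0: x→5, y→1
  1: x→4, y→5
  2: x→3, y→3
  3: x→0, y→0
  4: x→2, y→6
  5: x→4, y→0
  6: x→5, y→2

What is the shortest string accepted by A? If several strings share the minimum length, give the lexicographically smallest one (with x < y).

xxx

A breadth-first search from 0 reaches an accepting state first via the path 0 → 5 → 4 → 2 on input xxx.
No string of length < 3 is accepted (BFS exhausts all shorter strings without reaching an accepting state), and xxx is the lexicographically least accepting string of length 3.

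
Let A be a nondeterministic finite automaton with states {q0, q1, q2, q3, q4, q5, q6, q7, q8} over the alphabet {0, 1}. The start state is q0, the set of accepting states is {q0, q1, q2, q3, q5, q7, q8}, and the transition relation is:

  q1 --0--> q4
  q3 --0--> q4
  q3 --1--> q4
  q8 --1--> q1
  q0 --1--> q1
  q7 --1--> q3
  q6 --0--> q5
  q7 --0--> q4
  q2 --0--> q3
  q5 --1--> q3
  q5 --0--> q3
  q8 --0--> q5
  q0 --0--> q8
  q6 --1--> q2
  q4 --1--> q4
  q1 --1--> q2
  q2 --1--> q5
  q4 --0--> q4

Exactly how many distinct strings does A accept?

The useful subgraph on states {q0, q1, q2, q3, q5, q8} is acyclic, so L(A) is finite; the longest accepting path visits 6 useful states, giving maximum string length 5.
Counting accepting paths from q0 by length: 1 of length 0, 2 of length 1, 3 of length 2, 5 of length 3, 4 of length 4, 2 of length 5. Total 17.

17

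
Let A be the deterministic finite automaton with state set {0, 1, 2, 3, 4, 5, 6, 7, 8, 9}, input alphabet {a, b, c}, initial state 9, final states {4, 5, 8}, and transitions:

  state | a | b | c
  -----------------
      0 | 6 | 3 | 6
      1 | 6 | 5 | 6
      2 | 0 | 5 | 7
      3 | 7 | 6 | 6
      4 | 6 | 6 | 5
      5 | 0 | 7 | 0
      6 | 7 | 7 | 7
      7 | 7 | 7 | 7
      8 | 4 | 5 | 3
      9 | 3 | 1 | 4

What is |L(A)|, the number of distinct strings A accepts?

The useful subgraph on states {1, 4, 5, 9} is acyclic, so L(A) is finite; the longest accepting path visits 3 useful states, giving maximum string length 2.
Counting accepting paths from 9 by length: 1 of length 1, 2 of length 2. Total 3.

3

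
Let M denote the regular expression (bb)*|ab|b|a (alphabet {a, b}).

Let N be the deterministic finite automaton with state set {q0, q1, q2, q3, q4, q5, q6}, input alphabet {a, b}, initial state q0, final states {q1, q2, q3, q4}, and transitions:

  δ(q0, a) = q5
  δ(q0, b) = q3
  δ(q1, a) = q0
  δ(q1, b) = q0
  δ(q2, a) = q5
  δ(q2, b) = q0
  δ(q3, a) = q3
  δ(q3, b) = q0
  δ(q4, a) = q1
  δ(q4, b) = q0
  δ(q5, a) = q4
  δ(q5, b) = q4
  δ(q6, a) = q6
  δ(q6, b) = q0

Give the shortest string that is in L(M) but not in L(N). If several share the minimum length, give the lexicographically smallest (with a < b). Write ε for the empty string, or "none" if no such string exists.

ε

The empty string ε is accepted by M but not by N.
Since ε is the unique shortest string, it is the required witness.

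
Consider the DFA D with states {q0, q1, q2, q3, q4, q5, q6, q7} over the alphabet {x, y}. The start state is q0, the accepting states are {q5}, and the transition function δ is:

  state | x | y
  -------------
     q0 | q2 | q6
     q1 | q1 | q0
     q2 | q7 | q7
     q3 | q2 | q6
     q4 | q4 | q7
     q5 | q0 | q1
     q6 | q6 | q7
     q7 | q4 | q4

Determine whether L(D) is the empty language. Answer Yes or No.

Yes

The states reachable from the start state are {q0, q2, q4, q6, q7}.
None of the accepting states {q5} is reachable, so no string is accepted and L(D) = ∅.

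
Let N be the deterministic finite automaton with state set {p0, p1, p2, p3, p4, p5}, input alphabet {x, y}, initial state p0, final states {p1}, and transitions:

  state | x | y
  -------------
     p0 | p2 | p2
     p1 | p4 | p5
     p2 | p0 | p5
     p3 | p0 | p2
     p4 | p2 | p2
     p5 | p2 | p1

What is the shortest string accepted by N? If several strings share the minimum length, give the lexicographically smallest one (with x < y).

xyy

A breadth-first search from p0 reaches an accepting state first via the path p0 → p2 → p5 → p1 on input xyy.
No string of length < 3 is accepted (BFS exhausts all shorter strings without reaching an accepting state), and xyy is the lexicographically least accepting string of length 3.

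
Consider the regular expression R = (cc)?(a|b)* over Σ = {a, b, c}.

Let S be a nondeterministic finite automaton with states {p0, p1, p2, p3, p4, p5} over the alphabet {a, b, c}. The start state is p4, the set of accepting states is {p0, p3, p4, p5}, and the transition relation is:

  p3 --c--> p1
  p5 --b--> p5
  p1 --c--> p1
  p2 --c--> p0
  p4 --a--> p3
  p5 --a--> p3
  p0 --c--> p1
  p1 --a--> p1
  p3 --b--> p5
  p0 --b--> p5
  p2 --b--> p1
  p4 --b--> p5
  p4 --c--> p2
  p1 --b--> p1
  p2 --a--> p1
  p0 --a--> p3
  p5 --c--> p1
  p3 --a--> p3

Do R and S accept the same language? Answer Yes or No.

Converting the expression R to a DFA (subset construction, then merging equivalent states) gives the minimal DFA with states {r0, r1, r2, r3}, start state r0, accepting states {r0, r1} and transitions r0: a→r1, b→r1, c→r2; r1: a→r1, b→r1, c→r3; r2: a→r3, b→r3, c→r1; r3: a→r3, b→r3, c→r3.
Exploring the product automaton R × S from the start pair (r0, p4), following both machines on each input symbol, reaches 6 state pairs: (r0, p4), (r1, p3), (r1, p5), (r2, p2), (r3, p1), (r1, p0).
R accepts in {r0, r1} and S accepts in {p0, p3, p4, p5}. In every reachable pair the two components are either both accepting — (r0, p4), (r1, p3), (r1, p5), (r1, p0) — or both non-accepting, so no string is accepted by exactly one of the machines: L(R) \ L(S) and L(S) \ L(R) are both empty.
Hence every string is accepted by R iff it is accepted by S, and the two languages coincide.

Yes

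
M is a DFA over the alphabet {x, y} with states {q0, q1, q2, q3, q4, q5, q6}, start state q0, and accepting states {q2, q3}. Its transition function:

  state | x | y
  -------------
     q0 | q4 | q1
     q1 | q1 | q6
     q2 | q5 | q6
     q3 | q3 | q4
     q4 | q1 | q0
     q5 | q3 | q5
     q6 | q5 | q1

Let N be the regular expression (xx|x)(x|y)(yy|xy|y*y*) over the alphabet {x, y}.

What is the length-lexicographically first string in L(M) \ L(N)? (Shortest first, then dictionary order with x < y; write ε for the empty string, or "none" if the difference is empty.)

yyxx

The string yyxx is accepted by M but not by N.
No shorter string lies in the difference, and yyxx is the lexicographically first length-4 string in L(M) \ L(N).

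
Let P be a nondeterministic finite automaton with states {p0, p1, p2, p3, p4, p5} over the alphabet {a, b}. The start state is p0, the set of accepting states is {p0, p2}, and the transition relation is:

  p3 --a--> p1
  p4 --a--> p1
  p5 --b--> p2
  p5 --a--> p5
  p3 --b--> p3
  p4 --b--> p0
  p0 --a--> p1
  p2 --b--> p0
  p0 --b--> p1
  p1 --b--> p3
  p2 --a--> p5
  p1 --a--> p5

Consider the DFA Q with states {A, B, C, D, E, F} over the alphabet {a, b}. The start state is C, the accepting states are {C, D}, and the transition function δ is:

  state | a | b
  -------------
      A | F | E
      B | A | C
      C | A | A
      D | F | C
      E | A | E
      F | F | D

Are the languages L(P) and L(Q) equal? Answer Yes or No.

Yes

Exploring the product automaton P × Q from the start pair (p0, C), following both machines on each input symbol, reaches 5 state pairs: (p0, C), (p1, A), (p5, F), (p3, E), (p2, D).
P accepts in {p0, p2} and Q accepts in {C, D}. In every reachable pair the two components are either both accepting — (p0, C), (p2, D) — or both non-accepting, so no string is accepted by exactly one of the machines: L(P) \ L(Q) and L(Q) \ L(P) are both empty.
Hence every string is accepted by P iff it is accepted by Q, and the two languages coincide.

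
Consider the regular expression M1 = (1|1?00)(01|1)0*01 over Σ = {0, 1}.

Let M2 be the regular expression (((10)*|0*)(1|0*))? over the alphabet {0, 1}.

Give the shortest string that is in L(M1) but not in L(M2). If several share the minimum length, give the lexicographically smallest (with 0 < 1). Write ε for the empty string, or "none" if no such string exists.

1101

The string 1101 is accepted by M1 but not by M2.
No shorter string lies in the difference, and 1101 is the lexicographically first length-4 string in L(M1) \ L(M2).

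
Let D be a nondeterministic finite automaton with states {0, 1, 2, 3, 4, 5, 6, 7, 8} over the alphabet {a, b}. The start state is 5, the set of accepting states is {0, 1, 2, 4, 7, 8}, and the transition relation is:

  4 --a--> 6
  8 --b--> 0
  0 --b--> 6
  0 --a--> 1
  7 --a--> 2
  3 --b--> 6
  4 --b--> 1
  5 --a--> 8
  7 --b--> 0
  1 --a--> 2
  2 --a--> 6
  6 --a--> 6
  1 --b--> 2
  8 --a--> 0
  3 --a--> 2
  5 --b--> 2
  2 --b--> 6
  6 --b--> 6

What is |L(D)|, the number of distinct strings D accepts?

10

The useful subgraph on states {0, 1, 2, 5, 8} is acyclic, so L(D) is finite; the longest accepting path visits 5 useful states, giving maximum string length 4.
Counting accepting paths from 5 by length: 2 of length 1, 2 of length 2, 2 of length 3, 4 of length 4. Total 10.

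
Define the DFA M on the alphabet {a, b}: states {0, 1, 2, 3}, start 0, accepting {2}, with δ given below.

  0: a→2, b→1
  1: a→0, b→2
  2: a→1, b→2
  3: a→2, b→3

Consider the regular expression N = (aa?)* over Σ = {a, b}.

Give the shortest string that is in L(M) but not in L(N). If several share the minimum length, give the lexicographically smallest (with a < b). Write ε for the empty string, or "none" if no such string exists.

The string ab is accepted by M but not by N.
No shorter string lies in the difference, and ab is the lexicographically first length-2 string in L(M) \ L(N).

ab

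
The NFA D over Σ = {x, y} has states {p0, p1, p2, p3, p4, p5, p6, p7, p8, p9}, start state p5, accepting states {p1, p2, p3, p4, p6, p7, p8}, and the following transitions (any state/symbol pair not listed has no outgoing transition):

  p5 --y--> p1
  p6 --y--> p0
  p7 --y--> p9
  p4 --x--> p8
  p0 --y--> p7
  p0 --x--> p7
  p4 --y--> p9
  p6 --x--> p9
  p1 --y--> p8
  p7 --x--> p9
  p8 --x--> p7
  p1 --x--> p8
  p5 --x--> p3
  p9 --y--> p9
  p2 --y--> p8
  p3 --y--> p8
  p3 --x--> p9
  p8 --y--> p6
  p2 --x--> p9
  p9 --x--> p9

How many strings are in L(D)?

17

The useful subgraph on states {p0, p1, p3, p5, p6, p7, p8} is acyclic, so L(D) is finite; the longest accepting path visits 6 useful states, giving maximum string length 5.
Counting accepting paths from p5 by length: 2 of length 1, 3 of length 2, 6 of length 3, 6 of length 5. Total 17.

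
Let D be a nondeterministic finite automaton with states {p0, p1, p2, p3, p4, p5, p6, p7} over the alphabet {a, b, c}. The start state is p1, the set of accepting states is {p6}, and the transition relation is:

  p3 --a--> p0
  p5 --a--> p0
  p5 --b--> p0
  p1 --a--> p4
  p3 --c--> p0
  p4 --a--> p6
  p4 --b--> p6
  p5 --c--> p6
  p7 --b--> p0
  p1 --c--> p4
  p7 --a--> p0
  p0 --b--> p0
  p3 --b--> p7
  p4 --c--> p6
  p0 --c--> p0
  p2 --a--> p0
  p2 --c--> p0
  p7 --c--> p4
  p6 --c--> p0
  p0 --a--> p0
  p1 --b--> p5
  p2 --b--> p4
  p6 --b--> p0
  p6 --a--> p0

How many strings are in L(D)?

The useful subgraph on states {p1, p4, p5, p6} is acyclic, so L(D) is finite; the longest accepting path visits 3 useful states, giving maximum string length 2.
Counting accepting paths from p1 by length: 7 of length 2. Total 7.

7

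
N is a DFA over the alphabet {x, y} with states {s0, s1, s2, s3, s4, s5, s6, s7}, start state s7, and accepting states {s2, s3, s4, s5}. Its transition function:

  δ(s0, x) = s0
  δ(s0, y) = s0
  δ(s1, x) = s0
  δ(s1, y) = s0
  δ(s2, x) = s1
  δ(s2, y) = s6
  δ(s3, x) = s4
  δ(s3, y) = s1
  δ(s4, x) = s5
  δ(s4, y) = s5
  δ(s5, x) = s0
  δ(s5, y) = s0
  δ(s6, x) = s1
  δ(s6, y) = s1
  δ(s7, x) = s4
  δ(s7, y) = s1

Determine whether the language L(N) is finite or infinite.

finite

The useful states (reachable from s7 and able to reach an accepting state) are {s4, s5, s7}.
Restricted to these states the transition graph has no cycle, so every accepting path has bounded length and L is finite.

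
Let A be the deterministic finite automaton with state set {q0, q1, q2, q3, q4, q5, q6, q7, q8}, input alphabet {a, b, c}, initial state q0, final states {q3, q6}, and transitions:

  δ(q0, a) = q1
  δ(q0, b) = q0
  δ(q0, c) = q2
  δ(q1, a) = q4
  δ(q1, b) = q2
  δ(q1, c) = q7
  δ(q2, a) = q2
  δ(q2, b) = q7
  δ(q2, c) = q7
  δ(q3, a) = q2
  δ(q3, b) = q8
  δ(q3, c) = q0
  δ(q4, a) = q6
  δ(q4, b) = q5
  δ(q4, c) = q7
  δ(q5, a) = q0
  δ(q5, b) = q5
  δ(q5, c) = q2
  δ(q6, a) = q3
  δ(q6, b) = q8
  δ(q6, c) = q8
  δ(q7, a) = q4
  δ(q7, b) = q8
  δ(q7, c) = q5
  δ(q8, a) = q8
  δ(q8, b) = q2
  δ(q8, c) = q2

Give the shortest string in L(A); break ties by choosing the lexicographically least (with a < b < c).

aaa

A breadth-first search from q0 reaches an accepting state first via the path q0 → q1 → q4 → q6 on input aaa.
No string of length < 3 is accepted (BFS exhausts all shorter strings without reaching an accepting state), and aaa is the lexicographically least accepting string of length 3.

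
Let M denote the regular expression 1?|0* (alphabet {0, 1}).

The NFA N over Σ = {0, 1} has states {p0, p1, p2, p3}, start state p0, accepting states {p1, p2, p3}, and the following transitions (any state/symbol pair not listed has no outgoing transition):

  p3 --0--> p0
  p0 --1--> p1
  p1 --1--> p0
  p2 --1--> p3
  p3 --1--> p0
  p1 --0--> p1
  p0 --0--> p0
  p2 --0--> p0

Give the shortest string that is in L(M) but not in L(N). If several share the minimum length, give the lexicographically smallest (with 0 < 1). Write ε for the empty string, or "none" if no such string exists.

ε

The empty string ε is accepted by M but not by N.
Since ε is the unique shortest string, it is the required witness.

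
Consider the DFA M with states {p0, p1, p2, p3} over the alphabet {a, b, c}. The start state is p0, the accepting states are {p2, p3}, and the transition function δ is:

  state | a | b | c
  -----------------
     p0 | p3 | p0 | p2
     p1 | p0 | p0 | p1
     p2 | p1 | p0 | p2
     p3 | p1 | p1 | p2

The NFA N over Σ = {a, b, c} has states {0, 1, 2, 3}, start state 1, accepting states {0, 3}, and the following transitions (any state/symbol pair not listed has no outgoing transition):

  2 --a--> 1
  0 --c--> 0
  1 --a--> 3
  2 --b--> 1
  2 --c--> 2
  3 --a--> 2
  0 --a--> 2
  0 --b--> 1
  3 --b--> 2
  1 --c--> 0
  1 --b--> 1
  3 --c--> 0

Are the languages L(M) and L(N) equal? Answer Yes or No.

Yes

Exploring the product automaton M × N from the start pair (p0, 1), following both machines on each input symbol, reaches 4 state pairs: (p0, 1), (p3, 3), (p2, 0), (p1, 2).
M accepts in {p2, p3} and N accepts in {0, 3}. In every reachable pair the two components are either both accepting — (p3, 3), (p2, 0) — or both non-accepting, so no string is accepted by exactly one of the machines: L(M) \ L(N) and L(N) \ L(M) are both empty.
Hence every string is accepted by M iff it is accepted by N, and the two languages coincide.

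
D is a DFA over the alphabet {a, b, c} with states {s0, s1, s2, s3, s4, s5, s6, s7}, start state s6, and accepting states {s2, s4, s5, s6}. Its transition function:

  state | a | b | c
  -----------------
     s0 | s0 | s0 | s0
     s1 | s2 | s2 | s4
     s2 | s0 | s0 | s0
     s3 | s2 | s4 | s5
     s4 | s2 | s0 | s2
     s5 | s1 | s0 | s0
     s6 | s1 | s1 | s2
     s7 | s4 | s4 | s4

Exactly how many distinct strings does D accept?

The useful subgraph on states {s1, s2, s4, s6} is acyclic, so L(D) is finite; the longest accepting path visits 4 useful states, giving maximum string length 3.
Counting accepting paths from s6 by length: 1 of length 0, 1 of length 1, 6 of length 2, 4 of length 3. Total 12.

12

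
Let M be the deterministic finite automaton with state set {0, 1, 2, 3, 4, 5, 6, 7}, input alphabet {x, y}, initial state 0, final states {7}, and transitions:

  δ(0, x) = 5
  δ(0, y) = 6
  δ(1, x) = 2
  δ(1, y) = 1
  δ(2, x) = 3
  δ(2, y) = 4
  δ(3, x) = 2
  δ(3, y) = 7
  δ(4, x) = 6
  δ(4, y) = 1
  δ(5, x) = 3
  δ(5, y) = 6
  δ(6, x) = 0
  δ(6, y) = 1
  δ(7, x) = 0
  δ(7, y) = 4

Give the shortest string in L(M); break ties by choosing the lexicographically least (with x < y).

xxy

A breadth-first search from 0 reaches an accepting state first via the path 0 → 5 → 3 → 7 on input xxy.
No string of length < 3 is accepted (BFS exhausts all shorter strings without reaching an accepting state), and xxy is the lexicographically least accepting string of length 3.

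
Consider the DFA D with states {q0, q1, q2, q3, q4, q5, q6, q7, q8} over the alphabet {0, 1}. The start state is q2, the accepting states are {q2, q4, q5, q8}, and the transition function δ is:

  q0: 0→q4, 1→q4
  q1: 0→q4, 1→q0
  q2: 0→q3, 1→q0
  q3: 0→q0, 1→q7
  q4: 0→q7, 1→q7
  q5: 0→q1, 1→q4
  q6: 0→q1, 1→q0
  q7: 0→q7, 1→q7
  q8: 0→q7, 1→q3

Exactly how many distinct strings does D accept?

The useful subgraph on states {q0, q2, q3, q4} is acyclic, so L(D) is finite; the longest accepting path visits 4 useful states, giving maximum string length 3.
Counting accepting paths from q2 by length: 1 of length 0, 2 of length 2, 2 of length 3. Total 5.

5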